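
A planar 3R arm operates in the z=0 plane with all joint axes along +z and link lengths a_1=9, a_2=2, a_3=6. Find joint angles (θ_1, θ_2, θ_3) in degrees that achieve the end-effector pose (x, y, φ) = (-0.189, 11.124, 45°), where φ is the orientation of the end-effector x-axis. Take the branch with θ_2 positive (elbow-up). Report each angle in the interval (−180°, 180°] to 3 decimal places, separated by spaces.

110.566 120.014 174.420

wrist centre = target − a_3·(cos φ, sin φ) = (-4.4316, 6.8814)
cos θ_2 = (66.9925−9²−2²)/(2·9·2) = -0.5002; θ_2 = 120.0137° (elbow-up)
β = atan2(6.8814,-4.4316) = 122.7818°; ψ = atan2(1.7318,7.9996) = 12.2153°
θ_1 = β − ψ = 110.5665°
θ_3 = φ − θ_1 − θ_2 = 174.4198° (wrapped to (-180°,180°])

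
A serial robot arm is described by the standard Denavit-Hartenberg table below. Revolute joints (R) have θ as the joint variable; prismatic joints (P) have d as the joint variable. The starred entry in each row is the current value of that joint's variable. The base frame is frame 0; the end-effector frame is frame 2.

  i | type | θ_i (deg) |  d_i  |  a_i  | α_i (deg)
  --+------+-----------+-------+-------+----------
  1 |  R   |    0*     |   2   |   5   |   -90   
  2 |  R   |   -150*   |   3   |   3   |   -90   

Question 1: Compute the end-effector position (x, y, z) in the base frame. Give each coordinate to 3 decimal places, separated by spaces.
2.402 3.000 3.500

after link 1: o_1 = (5.0000, 0.0000, 2.0000)
after link 2: o_2 = (2.4019, 3.0000, 3.5000)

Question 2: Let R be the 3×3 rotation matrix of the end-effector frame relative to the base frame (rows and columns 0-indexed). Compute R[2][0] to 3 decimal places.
End-effector x-axis (col 0 of R) = (-0.8660,-0.0000,0.5000)
R[2][0] = 0.5000

0.500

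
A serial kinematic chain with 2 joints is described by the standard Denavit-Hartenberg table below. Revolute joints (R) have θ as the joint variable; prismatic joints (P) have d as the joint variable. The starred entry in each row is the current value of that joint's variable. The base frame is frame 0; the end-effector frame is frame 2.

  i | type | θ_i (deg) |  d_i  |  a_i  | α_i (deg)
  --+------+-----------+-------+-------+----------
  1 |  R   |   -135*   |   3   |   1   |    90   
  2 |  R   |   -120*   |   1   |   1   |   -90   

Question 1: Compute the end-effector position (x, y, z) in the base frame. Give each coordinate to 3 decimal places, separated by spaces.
-1.061 0.354 2.134

after link 1: o_1 = (-0.7071, -0.7071, 3.0000)
after link 2: o_2 = (-1.0607, 0.3536, 2.1340)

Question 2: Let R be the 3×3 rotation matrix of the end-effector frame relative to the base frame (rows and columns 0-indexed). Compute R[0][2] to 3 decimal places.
-0.612

End-effector z-axis (col 2 of R) = (-0.6124,-0.6124,-0.5000)
R[0][2] = -0.6124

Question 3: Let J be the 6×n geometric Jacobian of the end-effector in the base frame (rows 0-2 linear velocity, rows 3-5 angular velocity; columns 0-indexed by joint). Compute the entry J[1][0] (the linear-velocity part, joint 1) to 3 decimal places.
axis z_0 = ẑ; lever o_n−o_0 = (-1.0607,0.3536,2.1340)
cross product → J_v[:, 0] = (-0.3536,-1.0607,0.0000)
J_ω[:, 0] = z_0
entry J[1][0] = -1.0607

-1.061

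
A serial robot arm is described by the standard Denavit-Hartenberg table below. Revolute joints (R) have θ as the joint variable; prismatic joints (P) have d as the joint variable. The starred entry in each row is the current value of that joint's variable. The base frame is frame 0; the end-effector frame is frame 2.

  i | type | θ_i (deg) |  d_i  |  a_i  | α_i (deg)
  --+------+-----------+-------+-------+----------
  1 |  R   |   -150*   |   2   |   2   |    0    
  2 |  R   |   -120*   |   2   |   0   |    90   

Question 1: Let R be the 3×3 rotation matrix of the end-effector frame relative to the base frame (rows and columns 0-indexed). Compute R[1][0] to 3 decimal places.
1.000

End-effector x-axis (col 0 of R) = (-0.0000,1.0000,0.0000)
R[1][0] = 1.0000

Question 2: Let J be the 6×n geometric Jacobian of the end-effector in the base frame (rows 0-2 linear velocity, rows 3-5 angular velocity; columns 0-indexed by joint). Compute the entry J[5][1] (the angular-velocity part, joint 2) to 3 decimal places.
1.000

axis z_1 = (0.0000,0.0000,1.0000); lever o_n−o_1 = (0.0000,0.0000,2.0000)
cross product → J_v[:, 1] = (0.0000,0.0000,0.0000)
J_ω[:, 1] = z_1
entry J[5][1] = 1.0000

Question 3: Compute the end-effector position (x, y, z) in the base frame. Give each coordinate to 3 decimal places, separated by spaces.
-1.732 -1.000 4.000

after link 1: o_1 = (-1.7321, -1.0000, 2.0000)
after link 2: o_2 = (-1.7321, -1.0000, 4.0000)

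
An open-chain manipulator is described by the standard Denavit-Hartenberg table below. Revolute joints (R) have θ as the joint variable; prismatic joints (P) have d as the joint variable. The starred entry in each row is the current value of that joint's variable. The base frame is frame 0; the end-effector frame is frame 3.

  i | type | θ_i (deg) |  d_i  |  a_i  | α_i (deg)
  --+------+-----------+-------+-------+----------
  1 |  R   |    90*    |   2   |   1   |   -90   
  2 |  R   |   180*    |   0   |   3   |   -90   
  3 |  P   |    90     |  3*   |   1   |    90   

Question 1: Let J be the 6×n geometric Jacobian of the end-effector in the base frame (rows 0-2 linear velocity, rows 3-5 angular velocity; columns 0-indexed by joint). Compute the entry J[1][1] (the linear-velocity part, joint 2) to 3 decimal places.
axis z_1 = (-1.0000,0.0000,0.0000); lever o_n−o_1 = (1.0000,-3.0000,3.0000)
cross product → J_v[:, 1] = (0.0000,3.0000,3.0000)
J_ω[:, 1] = z_1
entry J[1][1] = 3.0000

3.000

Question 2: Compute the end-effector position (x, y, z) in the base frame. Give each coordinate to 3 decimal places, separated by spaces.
after link 1: o_1 = (0.0000, 1.0000, 2.0000)
after link 2: o_2 = (-0.0000, -2.0000, 2.0000)
after link 3: o_3 = (1.0000, -2.0000, 5.0000)

1.000 -2.000 5.000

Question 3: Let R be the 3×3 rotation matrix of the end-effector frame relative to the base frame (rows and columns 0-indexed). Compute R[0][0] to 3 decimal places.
End-effector x-axis (col 0 of R) = (1.0000,-0.0000,-0.0000)
R[0][0] = 1.0000

1.000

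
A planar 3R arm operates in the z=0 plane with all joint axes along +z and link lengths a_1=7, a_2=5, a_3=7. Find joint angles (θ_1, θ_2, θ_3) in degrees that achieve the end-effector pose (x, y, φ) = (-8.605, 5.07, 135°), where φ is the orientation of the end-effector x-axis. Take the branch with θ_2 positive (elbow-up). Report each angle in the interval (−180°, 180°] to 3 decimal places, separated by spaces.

wrist centre = target − a_3·(cos φ, sin φ) = (-3.6553, 0.1203)
cos θ_2 = (13.3753−7²−5²)/(2·7·5) = -0.8661; θ_2 = 150.0047° (elbow-up)
β = atan2(0.1203,-3.6553) = 178.1157°; ψ = atan2(2.4996,2.6697) = 43.1162°
θ_1 = β − ψ = 134.9996°
θ_3 = φ − θ_1 − θ_2 = -150.0043° (wrapped to (-180°,180°])

135.000 150.005 -150.004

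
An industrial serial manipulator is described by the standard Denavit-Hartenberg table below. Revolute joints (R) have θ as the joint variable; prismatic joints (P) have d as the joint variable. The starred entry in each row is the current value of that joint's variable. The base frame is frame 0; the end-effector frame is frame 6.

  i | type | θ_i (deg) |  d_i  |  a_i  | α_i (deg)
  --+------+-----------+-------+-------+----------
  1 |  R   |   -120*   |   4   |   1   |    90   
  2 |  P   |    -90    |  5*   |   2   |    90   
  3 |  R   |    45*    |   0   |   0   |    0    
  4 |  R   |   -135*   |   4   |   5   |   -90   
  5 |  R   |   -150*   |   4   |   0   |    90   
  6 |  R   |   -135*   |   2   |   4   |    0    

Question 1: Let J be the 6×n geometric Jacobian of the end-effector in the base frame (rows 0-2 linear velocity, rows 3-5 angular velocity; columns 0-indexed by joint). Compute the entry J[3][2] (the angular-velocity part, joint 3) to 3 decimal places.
axis z_2 = (0.5000,0.8660,-0.0000); lever o_n−o_2 = (6.0123,-2.4854,-1.1716)
cross product → J_v[:, 2] = (-1.0146,0.5858,-6.4495)
J_ω[:, 2] = z_2
entry J[3][2] = 0.5000

0.500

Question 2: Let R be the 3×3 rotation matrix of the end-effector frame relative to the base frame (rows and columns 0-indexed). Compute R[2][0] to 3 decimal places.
End-effector x-axis (col 0 of R) = (0.3536,-0.6124,0.7071)
R[2][0] = 0.7071

0.707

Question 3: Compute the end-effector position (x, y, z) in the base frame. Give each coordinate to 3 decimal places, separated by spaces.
1.182 -0.851 0.828

after link 1: o_1 = (-0.5000, -0.8660, 4.0000)
after link 2: o_2 = (-4.8301, 1.6340, 2.0000)
after link 3: o_3 = (-4.8301, 1.6340, 2.0000)
after link 4: o_4 = (1.5000, 2.5981, 2.0000)
after link 5: o_5 = (1.5000, 2.5981, -2.0000)
after link 6: o_6 = (1.1822, -0.8514, 0.8284)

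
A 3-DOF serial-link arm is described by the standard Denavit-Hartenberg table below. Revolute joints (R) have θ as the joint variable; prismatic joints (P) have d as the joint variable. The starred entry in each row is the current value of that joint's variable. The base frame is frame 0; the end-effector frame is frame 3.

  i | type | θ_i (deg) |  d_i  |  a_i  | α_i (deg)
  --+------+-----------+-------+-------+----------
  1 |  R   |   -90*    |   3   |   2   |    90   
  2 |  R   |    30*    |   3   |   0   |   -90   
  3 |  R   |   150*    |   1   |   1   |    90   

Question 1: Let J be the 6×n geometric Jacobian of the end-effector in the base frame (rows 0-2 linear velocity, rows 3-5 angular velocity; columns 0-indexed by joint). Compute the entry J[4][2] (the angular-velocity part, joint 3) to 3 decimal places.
axis z_2 = (-0.0000,0.5000,0.8660); lever o_n−o_2 = (0.5000,1.2500,0.4330)
cross product → J_v[:, 2] = (-0.8660,0.4330,-0.2500)
J_ω[:, 2] = z_2
entry J[4][2] = 0.5000

0.500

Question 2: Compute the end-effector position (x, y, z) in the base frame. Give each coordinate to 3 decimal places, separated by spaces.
after link 1: o_1 = (0.0000, -2.0000, 3.0000)
after link 2: o_2 = (-3.0000, -2.0000, 3.0000)
after link 3: o_3 = (-2.5000, -0.7500, 3.4330)

-2.500 -0.750 3.433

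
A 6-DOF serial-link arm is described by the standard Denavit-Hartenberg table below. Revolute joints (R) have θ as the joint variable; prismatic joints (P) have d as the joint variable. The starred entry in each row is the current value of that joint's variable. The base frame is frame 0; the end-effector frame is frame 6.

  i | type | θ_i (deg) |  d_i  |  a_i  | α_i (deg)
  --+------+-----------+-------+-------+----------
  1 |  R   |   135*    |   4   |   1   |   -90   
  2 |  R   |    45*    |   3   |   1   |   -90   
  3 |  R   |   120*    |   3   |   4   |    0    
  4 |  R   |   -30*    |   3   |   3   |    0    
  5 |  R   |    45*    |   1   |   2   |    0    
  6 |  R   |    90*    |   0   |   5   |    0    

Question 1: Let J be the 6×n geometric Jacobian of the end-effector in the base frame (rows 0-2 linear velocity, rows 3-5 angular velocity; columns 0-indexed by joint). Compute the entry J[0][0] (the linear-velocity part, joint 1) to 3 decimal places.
4.818

axis z_0 = ẑ; lever o_n−o_0 = (6.7173,-4.8183,3.2574)
cross product → J_v[:, 0] = (4.8183,6.7173,-0.0000)
J_ω[:, 0] = z_0
entry J[0][0] = 4.8183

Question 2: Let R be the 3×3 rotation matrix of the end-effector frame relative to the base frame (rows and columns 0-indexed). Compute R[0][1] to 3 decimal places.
End-effector y-axis (col 1 of R) = (-0.8536,-0.1464,-0.5000)
R[0][1] = -0.8536

-0.854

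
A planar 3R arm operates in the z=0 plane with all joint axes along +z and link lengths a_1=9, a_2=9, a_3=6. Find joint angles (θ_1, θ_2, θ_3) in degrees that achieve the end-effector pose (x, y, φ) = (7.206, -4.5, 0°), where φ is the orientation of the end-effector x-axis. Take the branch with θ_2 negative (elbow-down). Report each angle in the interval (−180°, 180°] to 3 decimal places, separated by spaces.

wrist centre = target − a_3·(cos φ, sin φ) = (1.2060, -4.5000)
cos θ_2 = (21.7044−9²−9²)/(2·9·9) = -0.8660; θ_2 = -149.9996° (elbow-down)
β = atan2(-4.5000,1.2060) = -74.9973°; ψ = atan2(-4.5001,1.2058) = -74.9998°
θ_1 = β − ψ = 0.0025°
θ_3 = φ − θ_1 − θ_2 = 149.9971° (wrapped to (-180°,180°])

0.003 -150.000 149.997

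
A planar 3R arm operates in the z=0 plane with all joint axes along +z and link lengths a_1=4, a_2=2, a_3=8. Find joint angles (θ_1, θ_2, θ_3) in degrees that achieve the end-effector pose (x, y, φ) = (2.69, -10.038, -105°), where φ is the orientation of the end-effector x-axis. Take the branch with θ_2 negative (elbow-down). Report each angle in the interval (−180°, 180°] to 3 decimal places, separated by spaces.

wrist centre = target − a_3·(cos φ, sin φ) = (4.7606, -2.3106)
cos θ_2 = (28.0017−4²−2²)/(2·4·2) = 0.5001; θ_2 = -59.9930° (elbow-down)
β = atan2(-2.3106,4.7606) = -25.8902°; ψ = atan2(-1.7319,5.0002) = -19.1046°
θ_1 = β − ψ = -6.7856°
θ_3 = φ − θ_1 − θ_2 = -38.2214° (wrapped to (-180°,180°])

-6.786 -59.993 -38.221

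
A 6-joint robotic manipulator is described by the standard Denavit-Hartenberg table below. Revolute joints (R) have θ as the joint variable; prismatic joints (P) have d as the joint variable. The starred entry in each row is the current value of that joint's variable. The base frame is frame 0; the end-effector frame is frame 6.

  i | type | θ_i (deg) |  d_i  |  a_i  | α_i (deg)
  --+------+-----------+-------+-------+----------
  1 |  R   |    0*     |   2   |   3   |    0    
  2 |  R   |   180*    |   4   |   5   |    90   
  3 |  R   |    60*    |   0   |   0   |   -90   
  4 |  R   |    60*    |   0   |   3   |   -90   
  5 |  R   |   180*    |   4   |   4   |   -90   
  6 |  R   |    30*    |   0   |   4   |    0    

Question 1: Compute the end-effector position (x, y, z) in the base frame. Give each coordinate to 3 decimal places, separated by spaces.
-0.018 2.866 2.567

after link 1: o_1 = (3.0000, 0.0000, 2.0000)
after link 2: o_2 = (-2.0000, 0.0000, 6.0000)
after link 3: o_3 = (-2.0000, 0.0000, 6.0000)
after link 4: o_4 = (-2.7500, -2.5981, 7.2990)
after link 5: o_5 = (-0.0179, -1.1340, 2.5670)
after link 6: o_6 = (-0.0179, 2.8660, 2.5670)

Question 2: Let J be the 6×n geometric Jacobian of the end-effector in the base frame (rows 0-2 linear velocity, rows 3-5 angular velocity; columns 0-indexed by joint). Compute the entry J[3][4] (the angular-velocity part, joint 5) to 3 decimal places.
axis z_4 = (0.4330,-0.5000,-0.7500); lever o_n−o_4 = (2.7321,5.4641,-4.7321)
cross product → J_v[:, 4] = (6.4641,0.0000,3.7321)
J_ω[:, 4] = z_4
entry J[3][4] = 0.4330

0.433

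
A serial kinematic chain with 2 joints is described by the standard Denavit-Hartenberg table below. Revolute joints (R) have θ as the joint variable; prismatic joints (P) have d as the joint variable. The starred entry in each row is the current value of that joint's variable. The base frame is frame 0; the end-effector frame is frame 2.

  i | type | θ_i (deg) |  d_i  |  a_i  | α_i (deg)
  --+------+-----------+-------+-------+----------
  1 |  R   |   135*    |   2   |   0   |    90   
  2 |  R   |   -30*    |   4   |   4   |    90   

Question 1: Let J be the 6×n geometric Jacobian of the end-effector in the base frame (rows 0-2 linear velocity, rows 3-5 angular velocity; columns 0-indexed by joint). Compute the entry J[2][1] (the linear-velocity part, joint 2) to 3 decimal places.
3.464

axis z_1 = (0.7071,0.7071,0.0000); lever o_n−o_1 = (0.3789,5.2779,-2.0000)
cross product → J_v[:, 1] = (-1.4142,1.4142,3.4641)
J_ω[:, 1] = z_1
entry J[2][1] = 3.4641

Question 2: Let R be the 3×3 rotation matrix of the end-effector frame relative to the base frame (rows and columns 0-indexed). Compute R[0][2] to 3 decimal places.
0.354

End-effector z-axis (col 2 of R) = (0.3536,-0.3536,-0.8660)
R[0][2] = 0.3536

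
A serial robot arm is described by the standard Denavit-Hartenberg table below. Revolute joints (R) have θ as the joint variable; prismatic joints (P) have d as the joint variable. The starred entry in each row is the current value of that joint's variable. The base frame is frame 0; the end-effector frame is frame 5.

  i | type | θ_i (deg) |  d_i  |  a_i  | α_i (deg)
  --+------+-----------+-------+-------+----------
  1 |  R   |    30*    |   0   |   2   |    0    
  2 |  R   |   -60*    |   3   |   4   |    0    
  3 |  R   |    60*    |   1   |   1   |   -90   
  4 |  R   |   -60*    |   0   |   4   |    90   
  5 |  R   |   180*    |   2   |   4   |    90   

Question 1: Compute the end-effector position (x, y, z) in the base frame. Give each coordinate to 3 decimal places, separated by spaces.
4.562 -1.366 5.000

after link 1: o_1 = (1.7321, 1.0000, 0.0000)
after link 2: o_2 = (5.1962, -1.0000, 3.0000)
after link 3: o_3 = (6.0622, -0.5000, 4.0000)
after link 4: o_4 = (7.7942, 0.5000, 7.4641)
after link 5: o_5 = (4.5622, -1.3660, 5.0000)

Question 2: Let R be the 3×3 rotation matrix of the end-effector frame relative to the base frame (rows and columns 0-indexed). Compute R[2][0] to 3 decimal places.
-0.866

End-effector x-axis (col 0 of R) = (-0.4330,-0.2500,-0.8660)
R[2][0] = -0.8660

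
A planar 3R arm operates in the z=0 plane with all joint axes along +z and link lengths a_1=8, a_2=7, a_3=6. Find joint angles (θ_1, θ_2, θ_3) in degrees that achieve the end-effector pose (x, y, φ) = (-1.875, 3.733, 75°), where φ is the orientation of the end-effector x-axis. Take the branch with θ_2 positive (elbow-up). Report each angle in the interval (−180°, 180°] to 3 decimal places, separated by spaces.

wrist centre = target − a_3·(cos φ, sin φ) = (-3.4279, -2.0626)
cos θ_2 = (16.0047−8²−7²)/(2·8·7) = -0.8660; θ_2 = 150.0004° (elbow-up)
β = atan2(-2.0626,-3.4279) = -148.9649°; ψ = atan2(3.5000,1.9378) = 61.0283°
θ_1 = β − ψ = -209.9933°
θ_3 = φ − θ_1 − θ_2 = 134.9928° (wrapped to (-180°,180°])

150.007 150.000 134.993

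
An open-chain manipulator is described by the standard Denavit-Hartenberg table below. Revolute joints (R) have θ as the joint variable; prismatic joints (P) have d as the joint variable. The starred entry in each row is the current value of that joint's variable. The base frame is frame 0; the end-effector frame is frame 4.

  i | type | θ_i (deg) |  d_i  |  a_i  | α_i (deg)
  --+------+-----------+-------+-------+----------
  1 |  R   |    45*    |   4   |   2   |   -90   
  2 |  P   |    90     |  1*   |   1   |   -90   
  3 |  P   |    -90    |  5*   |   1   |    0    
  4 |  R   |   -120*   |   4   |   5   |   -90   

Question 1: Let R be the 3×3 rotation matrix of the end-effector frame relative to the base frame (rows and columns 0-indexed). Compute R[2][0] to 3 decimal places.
0.866

End-effector x-axis (col 0 of R) = (0.3536,-0.3536,0.8660)
R[2][0] = 0.8660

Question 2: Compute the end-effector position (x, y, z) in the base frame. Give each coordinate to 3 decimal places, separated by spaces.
after link 1: o_1 = (1.4142, 1.4142, 4.0000)
after link 2: o_2 = (0.7071, 2.1213, 3.0000)
after link 3: o_3 = (-3.5355, -0.7071, 3.0000)
after link 4: o_4 = (-4.5962, -5.3033, 7.3301)

-4.596 -5.303 7.330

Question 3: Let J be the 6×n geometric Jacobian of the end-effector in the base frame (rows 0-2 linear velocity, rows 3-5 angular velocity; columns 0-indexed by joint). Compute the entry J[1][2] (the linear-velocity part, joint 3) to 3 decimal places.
prismatic axis z_2 = (-0.7071,-0.7071,-0.0000)
J_v[:, 2] = z_2; J_ω[:, 2] = (0,0,0)
entry J[1][2] = -0.7071

-0.707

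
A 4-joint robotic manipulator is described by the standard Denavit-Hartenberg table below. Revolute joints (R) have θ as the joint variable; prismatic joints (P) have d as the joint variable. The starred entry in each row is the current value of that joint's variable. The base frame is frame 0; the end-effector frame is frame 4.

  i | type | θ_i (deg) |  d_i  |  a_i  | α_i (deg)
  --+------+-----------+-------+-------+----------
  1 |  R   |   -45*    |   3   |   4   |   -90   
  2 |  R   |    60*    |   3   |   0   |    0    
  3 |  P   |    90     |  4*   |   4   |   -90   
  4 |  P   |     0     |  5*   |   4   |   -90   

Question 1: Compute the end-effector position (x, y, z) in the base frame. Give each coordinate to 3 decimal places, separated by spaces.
1.111 8.788 3.330

after link 1: o_1 = (2.8284, -2.8284, 3.0000)
after link 2: o_2 = (4.9497, -0.7071, 3.0000)
after link 3: o_3 = (5.3287, 4.5708, 1.0000)
after link 4: o_4 = (1.1114, 8.7881, 3.3301)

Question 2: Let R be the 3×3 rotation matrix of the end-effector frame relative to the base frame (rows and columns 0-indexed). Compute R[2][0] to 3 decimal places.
End-effector x-axis (col 0 of R) = (-0.6124,0.6124,-0.5000)
R[2][0] = -0.5000

-0.500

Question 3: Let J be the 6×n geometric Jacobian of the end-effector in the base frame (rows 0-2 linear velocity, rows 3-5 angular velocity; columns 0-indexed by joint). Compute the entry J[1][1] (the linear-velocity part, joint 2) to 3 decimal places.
axis z_1 = (0.7071,0.7071,0.0000); lever o_n−o_1 = (-1.7170,11.6165,0.3301)
cross product → J_v[:, 1] = (0.2334,-0.2334,9.4282)
J_ω[:, 1] = z_1
entry J[1][1] = -0.2334

-0.233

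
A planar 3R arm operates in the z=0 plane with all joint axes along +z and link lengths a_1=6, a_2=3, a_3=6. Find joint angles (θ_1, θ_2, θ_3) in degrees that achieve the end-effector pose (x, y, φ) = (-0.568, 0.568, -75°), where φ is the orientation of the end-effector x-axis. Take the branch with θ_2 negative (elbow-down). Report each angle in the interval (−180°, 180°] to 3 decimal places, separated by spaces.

wrist centre = target − a_3·(cos φ, sin φ) = (-2.1209, 6.3636)
cos θ_2 = (44.9931−6²−3²)/(2·6·3) = -0.0002; θ_2 = -90.0110° (elbow-down)
β = atan2(6.3636,-2.1209) = 108.4328°; ψ = atan2(-3.0000,5.9994) = -26.5672°
θ_1 = β − ψ = 135.0000°
θ_3 = φ − θ_1 − θ_2 = -119.9890° (wrapped to (-180°,180°])

135.000 -90.011 -119.989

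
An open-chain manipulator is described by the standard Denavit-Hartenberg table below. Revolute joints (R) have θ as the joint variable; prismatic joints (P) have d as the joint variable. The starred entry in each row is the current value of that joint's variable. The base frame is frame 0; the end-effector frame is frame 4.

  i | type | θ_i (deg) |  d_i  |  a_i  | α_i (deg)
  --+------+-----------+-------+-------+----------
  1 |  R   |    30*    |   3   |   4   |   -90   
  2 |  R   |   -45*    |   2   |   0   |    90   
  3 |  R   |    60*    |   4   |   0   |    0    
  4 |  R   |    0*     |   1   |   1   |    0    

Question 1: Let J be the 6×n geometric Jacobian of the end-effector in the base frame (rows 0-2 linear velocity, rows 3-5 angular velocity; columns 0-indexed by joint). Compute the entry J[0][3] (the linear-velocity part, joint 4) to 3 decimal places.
-0.780

axis z_3 = (-0.6124,-0.3536,0.7071); lever o_n−o_3 = (-0.7392,0.5732,1.0607)
cross product → J_v[:, 3] = (-0.7803,0.1268,-0.6124)
J_ω[:, 3] = z_3
entry J[0][3] = -0.7803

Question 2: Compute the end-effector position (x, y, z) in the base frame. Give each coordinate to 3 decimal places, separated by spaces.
-0.725 2.891 6.889

after link 1: o_1 = (3.4641, 2.0000, 3.0000)
after link 2: o_2 = (2.4641, 3.7321, 3.0000)
after link 3: o_3 = (0.0146, 2.3178, 5.8284)
after link 4: o_4 = (-0.7246, 2.8911, 6.8891)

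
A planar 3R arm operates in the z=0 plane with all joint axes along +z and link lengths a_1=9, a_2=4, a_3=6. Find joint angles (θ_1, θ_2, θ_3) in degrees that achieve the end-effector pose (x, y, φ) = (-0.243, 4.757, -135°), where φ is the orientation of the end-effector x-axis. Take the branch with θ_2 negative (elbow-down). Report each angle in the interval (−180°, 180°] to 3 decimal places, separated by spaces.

90.002 -90.007 -134.995

wrist centre = target − a_3·(cos φ, sin φ) = (3.9996, 8.9996)
cos θ_2 = (96.9907−9²−4²)/(2·9·4) = -0.0001; θ_2 = -90.0074° (elbow-down)
β = atan2(8.9996,3.9996) = 66.0386°; ψ = atan2(-4.0000,8.9995) = -23.9637°
θ_1 = β − ψ = 90.0023°
θ_3 = φ − θ_1 − θ_2 = -134.9949° (wrapped to (-180°,180°])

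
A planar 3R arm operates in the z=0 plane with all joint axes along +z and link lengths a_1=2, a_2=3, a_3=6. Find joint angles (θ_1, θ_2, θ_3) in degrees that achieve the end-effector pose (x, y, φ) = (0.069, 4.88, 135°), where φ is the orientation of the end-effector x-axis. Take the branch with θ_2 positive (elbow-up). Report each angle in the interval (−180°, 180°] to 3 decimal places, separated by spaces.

wrist centre = target − a_3·(cos φ, sin φ) = (4.3116, 0.6374)
cos θ_2 = (18.9965−2²−3²)/(2·2·3) = 0.4997; θ_2 = 60.0194° (elbow-up)
β = atan2(0.6374,4.3116) = 8.4087°; ψ = atan2(2.5986,3.4991) = 36.5991°
θ_1 = β − ψ = -28.1903°
θ_3 = φ − θ_1 − θ_2 = 103.1709° (wrapped to (-180°,180°])

-28.190 60.019 103.171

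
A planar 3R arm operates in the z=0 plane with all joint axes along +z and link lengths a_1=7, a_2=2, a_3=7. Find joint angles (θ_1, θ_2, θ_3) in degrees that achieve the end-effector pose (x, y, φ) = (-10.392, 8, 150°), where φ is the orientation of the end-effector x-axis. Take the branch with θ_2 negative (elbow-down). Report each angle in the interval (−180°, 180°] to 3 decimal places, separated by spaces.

wrist centre = target − a_3·(cos φ, sin φ) = (-4.3298, 4.5000)
cos θ_2 = (38.9974−7²−2²)/(2·7·2) = -0.5001; θ_2 = -120.0062° (elbow-down)
β = atan2(4.5000,-4.3298) = 133.8959°; ψ = atan2(-1.7319,5.9998) = -16.1016°
θ_1 = β − ψ = 149.9975°
θ_3 = φ − θ_1 − θ_2 = 120.0087° (wrapped to (-180°,180°])

149.998 -120.006 120.009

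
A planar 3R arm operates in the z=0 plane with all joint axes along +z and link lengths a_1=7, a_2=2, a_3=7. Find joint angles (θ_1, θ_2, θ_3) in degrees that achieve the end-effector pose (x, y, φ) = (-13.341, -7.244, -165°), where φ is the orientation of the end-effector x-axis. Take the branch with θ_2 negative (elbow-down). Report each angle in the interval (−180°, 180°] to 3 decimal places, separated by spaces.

-130.915 -44.998 10.914

wrist centre = target − a_3·(cos φ, sin φ) = (-6.5795, -5.4323)
cos θ_2 = (72.7996−7²−2²)/(2·7·2) = 0.7071; θ_2 = -44.9983° (elbow-down)
β = atan2(-5.4323,-6.5795) = -140.4558°; ψ = atan2(-1.4142,8.4143) = -9.5404°
θ_1 = β − ψ = -130.9154°
θ_3 = φ − θ_1 − θ_2 = 10.9136° (wrapped to (-180°,180°])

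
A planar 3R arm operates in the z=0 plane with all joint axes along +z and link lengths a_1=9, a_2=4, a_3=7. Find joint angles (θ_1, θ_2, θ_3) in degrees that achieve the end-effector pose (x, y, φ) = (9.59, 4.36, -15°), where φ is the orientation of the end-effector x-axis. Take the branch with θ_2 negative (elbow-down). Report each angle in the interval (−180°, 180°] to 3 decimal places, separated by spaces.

wrist centre = target − a_3·(cos φ, sin φ) = (2.8285, 6.1717)
cos θ_2 = (46.0908−9²−4²)/(2·9·4) = -0.7071; θ_2 = -134.9972° (elbow-down)
β = atan2(6.1717,2.8285) = 65.3779°; ψ = atan2(-2.8286,6.1717) = -24.6225°
θ_1 = β − ψ = 90.0004°
θ_3 = φ − θ_1 − θ_2 = 29.9968° (wrapped to (-180°,180°])

90.000 -134.997 29.997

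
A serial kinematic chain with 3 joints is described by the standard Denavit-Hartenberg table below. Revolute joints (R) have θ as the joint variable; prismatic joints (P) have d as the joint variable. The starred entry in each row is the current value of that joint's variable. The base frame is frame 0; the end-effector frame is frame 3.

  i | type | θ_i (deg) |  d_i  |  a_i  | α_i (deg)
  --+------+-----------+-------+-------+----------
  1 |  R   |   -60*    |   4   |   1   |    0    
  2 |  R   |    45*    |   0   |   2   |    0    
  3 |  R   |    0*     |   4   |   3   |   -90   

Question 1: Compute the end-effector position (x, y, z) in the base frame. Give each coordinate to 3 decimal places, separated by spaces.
after link 1: o_1 = (0.5000, -0.8660, 4.0000)
after link 2: o_2 = (2.4319, -1.3837, 4.0000)
after link 3: o_3 = (5.3296, -2.1601, 8.0000)

5.330 -2.160 8.000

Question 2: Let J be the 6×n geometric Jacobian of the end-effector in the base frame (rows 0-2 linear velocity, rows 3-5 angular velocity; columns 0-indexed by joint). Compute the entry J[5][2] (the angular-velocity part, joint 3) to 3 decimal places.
axis z_2 = (0.0000,0.0000,1.0000); lever o_n−o_2 = (2.8978,-0.7765,4.0000)
cross product → J_v[:, 2] = (0.7765,2.8978,-0.0000)
J_ω[:, 2] = z_2
entry J[5][2] = 1.0000

1.000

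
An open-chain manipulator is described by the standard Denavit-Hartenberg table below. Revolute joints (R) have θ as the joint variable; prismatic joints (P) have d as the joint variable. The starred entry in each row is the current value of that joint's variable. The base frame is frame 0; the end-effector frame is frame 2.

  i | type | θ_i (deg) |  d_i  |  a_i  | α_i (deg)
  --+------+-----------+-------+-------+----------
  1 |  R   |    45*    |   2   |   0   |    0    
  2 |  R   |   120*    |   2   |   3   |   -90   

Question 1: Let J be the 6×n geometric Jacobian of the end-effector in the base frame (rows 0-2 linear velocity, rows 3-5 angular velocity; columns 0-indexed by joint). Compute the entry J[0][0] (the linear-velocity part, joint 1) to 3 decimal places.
axis z_0 = ẑ; lever o_n−o_0 = (-2.8978,0.7765,4.0000)
cross product → J_v[:, 0] = (-0.7765,-2.8978,0.0000)
J_ω[:, 0] = z_0
entry J[0][0] = -0.7765

-0.776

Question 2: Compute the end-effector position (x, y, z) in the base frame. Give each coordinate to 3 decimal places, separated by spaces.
-2.898 0.776 4.000

after link 1: o_1 = (0.0000, 0.0000, 2.0000)
after link 2: o_2 = (-2.8978, 0.7765, 4.0000)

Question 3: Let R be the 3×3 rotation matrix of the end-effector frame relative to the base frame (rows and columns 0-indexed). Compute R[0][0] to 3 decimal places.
-0.966

End-effector x-axis (col 0 of R) = (-0.9659,0.2588,0.0000)
R[0][0] = -0.9659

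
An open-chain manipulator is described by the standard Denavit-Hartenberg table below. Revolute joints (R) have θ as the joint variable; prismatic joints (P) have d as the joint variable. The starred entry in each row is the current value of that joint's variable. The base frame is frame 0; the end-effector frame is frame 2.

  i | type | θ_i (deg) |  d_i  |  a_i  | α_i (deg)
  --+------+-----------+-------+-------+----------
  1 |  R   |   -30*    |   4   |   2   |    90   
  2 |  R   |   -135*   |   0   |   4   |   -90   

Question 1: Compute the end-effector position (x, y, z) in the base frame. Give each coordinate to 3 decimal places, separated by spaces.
-0.717 0.414 1.172

after link 1: o_1 = (1.7321, -1.0000, 4.0000)
after link 2: o_2 = (-0.7174, 0.4142, 1.1716)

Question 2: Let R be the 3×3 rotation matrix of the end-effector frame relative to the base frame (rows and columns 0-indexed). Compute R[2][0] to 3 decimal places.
End-effector x-axis (col 0 of R) = (-0.6124,0.3536,-0.7071)
R[2][0] = -0.7071

-0.707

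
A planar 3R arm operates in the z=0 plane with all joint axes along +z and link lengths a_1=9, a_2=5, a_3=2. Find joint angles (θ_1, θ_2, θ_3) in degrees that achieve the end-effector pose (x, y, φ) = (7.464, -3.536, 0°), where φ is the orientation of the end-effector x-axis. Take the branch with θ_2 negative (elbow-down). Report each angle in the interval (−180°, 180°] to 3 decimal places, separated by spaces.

-0.006 -135.002 135.008

wrist centre = target − a_3·(cos φ, sin φ) = (5.4640, -3.5360)
cos θ_2 = (42.3586−9²−5²)/(2·9·5) = -0.7071; θ_2 = -135.0016° (elbow-down)
β = atan2(-3.5360,5.4640) = -32.9087°; ψ = atan2(-3.5354,5.4644) = -32.9028°
θ_1 = β − ψ = -0.0059°
θ_3 = φ − θ_1 − θ_2 = 135.0076° (wrapped to (-180°,180°])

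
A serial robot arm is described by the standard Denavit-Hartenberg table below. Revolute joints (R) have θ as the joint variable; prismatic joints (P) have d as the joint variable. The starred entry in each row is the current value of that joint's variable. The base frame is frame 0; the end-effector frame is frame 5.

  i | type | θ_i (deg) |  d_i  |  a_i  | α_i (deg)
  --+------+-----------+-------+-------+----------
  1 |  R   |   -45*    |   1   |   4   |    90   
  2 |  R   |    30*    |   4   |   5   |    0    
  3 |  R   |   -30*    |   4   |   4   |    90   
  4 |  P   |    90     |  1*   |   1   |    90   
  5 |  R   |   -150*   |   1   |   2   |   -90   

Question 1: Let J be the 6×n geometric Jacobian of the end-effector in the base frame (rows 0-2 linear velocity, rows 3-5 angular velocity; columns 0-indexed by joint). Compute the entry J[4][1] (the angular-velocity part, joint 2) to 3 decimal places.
-0.707

axis z_1 = (-0.7071,-0.7071,0.0000); lever o_n−o_1 = (1.4582,-11.7366,2.5000)
cross product → J_v[:, 1] = (-1.7678,1.7678,9.3301)
J_ω[:, 1] = z_1
entry J[4][1] = -0.7071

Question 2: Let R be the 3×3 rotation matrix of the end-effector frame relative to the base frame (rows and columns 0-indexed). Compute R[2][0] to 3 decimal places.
0.500

End-effector x-axis (col 0 of R) = (0.6124,0.6124,0.5000)
R[2][0] = 0.5000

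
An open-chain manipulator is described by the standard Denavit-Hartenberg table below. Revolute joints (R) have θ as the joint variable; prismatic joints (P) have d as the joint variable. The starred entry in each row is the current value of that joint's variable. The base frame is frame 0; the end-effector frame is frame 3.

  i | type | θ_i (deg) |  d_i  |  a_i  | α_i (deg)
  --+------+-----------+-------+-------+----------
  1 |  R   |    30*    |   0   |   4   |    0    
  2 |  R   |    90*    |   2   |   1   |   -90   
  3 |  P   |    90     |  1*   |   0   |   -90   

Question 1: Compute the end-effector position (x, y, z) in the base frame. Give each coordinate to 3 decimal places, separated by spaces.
2.098 2.366 2.000

after link 1: o_1 = (3.4641, 2.0000, 0.0000)
after link 2: o_2 = (2.9641, 2.8660, 2.0000)
after link 3: o_3 = (2.0981, 2.3660, 2.0000)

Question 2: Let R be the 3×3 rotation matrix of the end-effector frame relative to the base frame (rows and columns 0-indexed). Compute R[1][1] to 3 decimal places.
End-effector y-axis (col 1 of R) = (0.8660,0.5000,-0.0000)
R[1][1] = 0.5000

0.500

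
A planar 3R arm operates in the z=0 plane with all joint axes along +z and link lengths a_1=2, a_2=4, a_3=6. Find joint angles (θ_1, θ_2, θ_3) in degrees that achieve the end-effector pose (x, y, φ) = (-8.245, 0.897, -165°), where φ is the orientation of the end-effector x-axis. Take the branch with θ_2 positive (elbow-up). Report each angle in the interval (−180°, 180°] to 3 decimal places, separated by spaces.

45.002 119.992 30.005

wrist centre = target − a_3·(cos φ, sin φ) = (-2.4494, 2.4499)
cos θ_2 = (12.0019−2²−4²)/(2·2·4) = -0.4999; θ_2 = 119.9923° (elbow-up)
β = atan2(2.4499,-2.4494) = 134.9945°; ψ = atan2(3.4644,0.0005) = 89.9923°
θ_1 = β − ψ = 45.0022°
θ_3 = φ − θ_1 − θ_2 = 30.0055° (wrapped to (-180°,180°])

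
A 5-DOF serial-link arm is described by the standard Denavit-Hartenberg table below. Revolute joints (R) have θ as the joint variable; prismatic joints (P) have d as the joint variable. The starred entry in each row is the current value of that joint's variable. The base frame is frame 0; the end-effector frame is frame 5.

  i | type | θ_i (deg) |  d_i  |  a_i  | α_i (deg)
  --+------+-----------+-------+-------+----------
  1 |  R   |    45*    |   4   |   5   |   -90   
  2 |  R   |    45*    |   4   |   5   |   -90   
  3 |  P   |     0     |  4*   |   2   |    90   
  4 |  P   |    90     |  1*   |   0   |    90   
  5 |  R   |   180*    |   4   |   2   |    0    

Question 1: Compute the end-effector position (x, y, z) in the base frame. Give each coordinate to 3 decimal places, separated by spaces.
4.500 11.571 -5.192

after link 1: o_1 = (3.5355, 3.5355, 4.0000)
after link 2: o_2 = (3.2071, 8.8640, 0.4645)
after link 3: o_3 = (2.2071, 7.8640, -3.7782)
after link 4: o_4 = (1.5000, 8.5711, -3.7782)
after link 5: o_5 = (4.5000, 11.5711, -5.1924)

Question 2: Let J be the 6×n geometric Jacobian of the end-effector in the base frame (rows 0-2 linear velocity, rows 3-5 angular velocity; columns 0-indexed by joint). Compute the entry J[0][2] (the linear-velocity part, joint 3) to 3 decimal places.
-0.500

prismatic axis z_2 = (-0.5000,-0.5000,-0.7071)
J_v[:, 2] = z_2; J_ω[:, 2] = (0,0,0)
entry J[0][2] = -0.5000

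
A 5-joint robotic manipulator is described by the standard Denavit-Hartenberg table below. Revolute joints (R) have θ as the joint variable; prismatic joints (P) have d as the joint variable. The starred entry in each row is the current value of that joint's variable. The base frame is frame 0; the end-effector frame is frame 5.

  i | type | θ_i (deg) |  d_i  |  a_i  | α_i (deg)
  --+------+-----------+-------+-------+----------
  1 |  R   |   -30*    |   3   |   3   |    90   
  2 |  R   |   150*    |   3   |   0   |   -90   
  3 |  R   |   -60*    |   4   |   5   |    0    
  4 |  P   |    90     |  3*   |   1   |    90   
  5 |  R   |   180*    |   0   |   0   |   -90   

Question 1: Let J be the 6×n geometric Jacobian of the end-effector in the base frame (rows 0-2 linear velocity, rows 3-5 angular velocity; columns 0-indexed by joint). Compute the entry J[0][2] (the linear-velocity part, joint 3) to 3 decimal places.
axis z_2 = (-0.4330,0.2500,-0.8660); lever o_n−o_2 = (-7.4707,-0.1095,-4.3792)
cross product → J_v[:, 2] = (-1.1896,4.5736,1.9151)
J_ω[:, 2] = z_2
entry J[0][2] = -1.1896

-1.190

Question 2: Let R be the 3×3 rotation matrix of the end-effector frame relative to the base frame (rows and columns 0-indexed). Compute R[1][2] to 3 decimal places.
End-effector z-axis (col 2 of R) = (0.4330,-0.2500,0.8660)
R[1][2] = -0.2500

-0.250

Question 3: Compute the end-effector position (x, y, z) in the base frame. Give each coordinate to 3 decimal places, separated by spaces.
after link 1: o_1 = (2.5981, -1.5000, 3.0000)
after link 2: o_2 = (1.0981, -4.0981, 3.0000)
after link 3: o_3 = (-4.6740, -5.7655, 0.7859)
after link 4: o_4 = (-6.3726, -4.2075, -1.3792)
after link 5: o_5 = (-6.3726, -4.2075, -1.3792)

-6.373 -4.208 -1.379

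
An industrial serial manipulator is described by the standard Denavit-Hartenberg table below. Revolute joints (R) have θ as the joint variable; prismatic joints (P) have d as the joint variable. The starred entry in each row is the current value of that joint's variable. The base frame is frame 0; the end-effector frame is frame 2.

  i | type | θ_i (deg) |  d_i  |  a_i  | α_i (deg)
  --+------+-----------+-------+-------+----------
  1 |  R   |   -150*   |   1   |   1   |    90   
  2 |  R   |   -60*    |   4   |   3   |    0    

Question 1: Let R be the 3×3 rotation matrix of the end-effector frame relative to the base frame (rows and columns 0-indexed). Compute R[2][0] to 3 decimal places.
-0.866

End-effector x-axis (col 0 of R) = (-0.4330,-0.2500,-0.8660)
R[2][0] = -0.8660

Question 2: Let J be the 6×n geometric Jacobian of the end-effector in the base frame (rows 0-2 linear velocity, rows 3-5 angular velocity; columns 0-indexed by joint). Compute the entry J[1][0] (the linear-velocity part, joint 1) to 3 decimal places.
-4.165

axis z_0 = ẑ; lever o_n−o_0 = (-4.1651,2.2141,-1.5981)
cross product → J_v[:, 0] = (-2.2141,-4.1651,0.0000)
J_ω[:, 0] = z_0
entry J[1][0] = -4.1651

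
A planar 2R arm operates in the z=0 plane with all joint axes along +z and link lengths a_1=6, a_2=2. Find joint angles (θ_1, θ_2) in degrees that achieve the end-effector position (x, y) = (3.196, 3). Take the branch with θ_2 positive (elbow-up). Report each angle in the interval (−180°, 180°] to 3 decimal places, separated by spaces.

30.003 150.005

cos θ_2 = (19.2144−6²−2²)/(2·6·2) = -0.8661; θ_2 = 150.0047° (elbow-up)
β = atan2(3.0000,3.1960) = 43.1881°; ψ = atan2(0.9999,4.2679) = 13.1852°
θ_1 = β − ψ = 30.0029°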